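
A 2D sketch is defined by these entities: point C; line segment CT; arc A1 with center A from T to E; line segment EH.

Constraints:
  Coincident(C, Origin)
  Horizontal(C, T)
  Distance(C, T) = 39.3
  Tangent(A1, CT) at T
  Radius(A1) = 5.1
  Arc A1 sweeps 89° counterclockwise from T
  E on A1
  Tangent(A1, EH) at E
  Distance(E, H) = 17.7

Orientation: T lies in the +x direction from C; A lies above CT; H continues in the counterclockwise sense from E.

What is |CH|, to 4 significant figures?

50.14

C is at the origin; CT is horizontal with |CT| = 39.3 and T on the +x side, so T = (39.30, 0.000). Since A1 is tangent to CT there, AT ⟂ CT, so A = T + (0, 5.1) = (39.30, 5.100). On A1, T sits at bearing -90° from A; an 89° counterclockwise sweep puts E at bearing -1°, so E = A + 5.1·(cos -1°, sin -1°) = (44.40, 5.011). Since A1 is tangent to EH there, AE ⟂ EH, so EH runs along (−sin -1°, cos -1°); with |EH| = 17.7, H = (44.71, 22.71). Then |CH| = |H − C| = 50.14.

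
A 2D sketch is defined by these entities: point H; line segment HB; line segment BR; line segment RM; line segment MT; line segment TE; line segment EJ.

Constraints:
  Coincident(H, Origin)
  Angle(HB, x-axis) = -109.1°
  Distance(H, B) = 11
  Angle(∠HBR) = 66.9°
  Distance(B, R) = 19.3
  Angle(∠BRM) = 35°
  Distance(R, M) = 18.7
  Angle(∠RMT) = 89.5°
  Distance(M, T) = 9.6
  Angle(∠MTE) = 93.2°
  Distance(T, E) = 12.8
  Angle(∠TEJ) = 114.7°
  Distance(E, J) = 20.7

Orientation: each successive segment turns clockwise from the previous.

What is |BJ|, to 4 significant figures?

27.40

H is at the origin; HB runs at -109.1° with length 11.0, so B = (-3.599, -10.39). ∠HBR = 66.9° gives BR at 137.8° from the x-axis; with |BR| = 19.3, R = (-17.90, 2.570). ∠BRM = 35.0° gives RM at -7.200° from the x-axis; with |RM| = 18.7, M = (0.6556, 0.2260). ∠RMT = 89.5° gives MT at -97.70° from the x-axis; with |MT| = 9.6, T = (-0.6306, -9.287). ∠MTE = 93.2° gives TE at 175.5° from the x-axis; with |TE| = 12.8, E = (-13.39, -8.283). ∠TEJ = 114.7° gives EJ at 110.2° from the x-axis; with |EJ| = 20.7, J = (-20.54, 11.14). Then |BJ| = |J − B| = 27.40.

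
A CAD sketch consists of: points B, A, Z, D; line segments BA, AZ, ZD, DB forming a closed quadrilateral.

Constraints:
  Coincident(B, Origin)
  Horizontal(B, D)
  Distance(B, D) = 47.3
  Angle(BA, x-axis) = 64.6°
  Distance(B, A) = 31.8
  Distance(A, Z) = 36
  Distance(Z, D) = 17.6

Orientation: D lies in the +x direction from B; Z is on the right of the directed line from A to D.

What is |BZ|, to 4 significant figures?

30.20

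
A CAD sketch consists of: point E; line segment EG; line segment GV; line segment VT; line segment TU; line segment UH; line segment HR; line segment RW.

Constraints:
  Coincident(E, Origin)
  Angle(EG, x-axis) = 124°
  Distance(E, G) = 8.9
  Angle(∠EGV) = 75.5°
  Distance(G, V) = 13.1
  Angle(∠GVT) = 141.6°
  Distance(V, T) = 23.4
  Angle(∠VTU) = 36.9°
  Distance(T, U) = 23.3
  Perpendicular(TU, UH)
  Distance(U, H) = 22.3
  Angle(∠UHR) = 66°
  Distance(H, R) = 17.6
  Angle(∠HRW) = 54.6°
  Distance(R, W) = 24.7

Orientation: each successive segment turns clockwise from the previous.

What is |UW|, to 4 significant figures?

5.783

∠UHR = 66.0° gives HR at -6.000° from the x-axis; with |HR| = 17.6, R = (17.96, 16.34). ∠HRW = 54.6° gives RW at -131.4° from the x-axis; with |RW| = 24.7, W = (1.629, -2.187). Then |UW| = |W − U| = 5.783.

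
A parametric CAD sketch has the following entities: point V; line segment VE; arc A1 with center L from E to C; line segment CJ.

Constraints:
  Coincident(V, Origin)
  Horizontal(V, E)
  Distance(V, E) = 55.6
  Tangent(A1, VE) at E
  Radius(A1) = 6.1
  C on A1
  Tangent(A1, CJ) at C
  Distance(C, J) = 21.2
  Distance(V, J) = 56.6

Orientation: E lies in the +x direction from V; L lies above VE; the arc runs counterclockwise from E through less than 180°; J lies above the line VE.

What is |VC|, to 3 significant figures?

61.5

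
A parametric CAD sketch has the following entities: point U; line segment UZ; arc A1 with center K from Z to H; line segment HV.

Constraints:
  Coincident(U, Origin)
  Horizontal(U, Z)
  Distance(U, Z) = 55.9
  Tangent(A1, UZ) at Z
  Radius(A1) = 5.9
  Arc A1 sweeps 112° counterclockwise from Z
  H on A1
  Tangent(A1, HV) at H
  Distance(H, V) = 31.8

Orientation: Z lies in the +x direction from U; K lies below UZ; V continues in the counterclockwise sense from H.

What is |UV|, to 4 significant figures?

72.80

On A1, Z sits at bearing 90° from K; a 112° counterclockwise sweep puts H at bearing 202°, so H = K + 5.9·(cos 202°, sin 202°) = (50.43, -8.110). The tangent condition forces KH to be normal to HV, so HV runs along (−sin 202°, cos 202°); with |HV| = 31.8, V = (62.34, -37.59). Then |UV| = |V − U| = 72.80.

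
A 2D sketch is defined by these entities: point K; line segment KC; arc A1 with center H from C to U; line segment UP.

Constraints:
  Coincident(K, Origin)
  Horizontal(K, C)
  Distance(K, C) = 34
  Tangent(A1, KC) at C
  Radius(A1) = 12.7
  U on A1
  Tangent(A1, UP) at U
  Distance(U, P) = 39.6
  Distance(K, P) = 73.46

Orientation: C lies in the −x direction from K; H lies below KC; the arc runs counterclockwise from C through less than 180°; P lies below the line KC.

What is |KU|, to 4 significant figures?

47.42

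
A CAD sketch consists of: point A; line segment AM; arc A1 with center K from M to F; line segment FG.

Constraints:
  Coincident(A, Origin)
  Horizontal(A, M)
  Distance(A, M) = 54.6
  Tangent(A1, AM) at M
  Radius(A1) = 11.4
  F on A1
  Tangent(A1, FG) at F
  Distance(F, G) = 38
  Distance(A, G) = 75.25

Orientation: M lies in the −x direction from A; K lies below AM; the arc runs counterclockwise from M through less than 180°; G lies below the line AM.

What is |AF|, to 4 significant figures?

67.16

A is at the origin; A and M share the same y with |AM| = 54.6 and M on the −x side, so M = (-54.60, 0.000). A1 meets AM tangentially, so KM is at right angles to AM, so K = M + (0, -11.4) = (-54.60, -11.40). Since KF ⟂ FG (tangency), |KG| = √(11.4² + 38.0²) = 39.67 regardless of where F sits on A1. So G lies on both circle(A, 75.25) and circle(K, 39.67); the below-AM intersection is G = (-55.27, -51.07). F is the foot of the tangent from G: F = (-65.57, -14.49).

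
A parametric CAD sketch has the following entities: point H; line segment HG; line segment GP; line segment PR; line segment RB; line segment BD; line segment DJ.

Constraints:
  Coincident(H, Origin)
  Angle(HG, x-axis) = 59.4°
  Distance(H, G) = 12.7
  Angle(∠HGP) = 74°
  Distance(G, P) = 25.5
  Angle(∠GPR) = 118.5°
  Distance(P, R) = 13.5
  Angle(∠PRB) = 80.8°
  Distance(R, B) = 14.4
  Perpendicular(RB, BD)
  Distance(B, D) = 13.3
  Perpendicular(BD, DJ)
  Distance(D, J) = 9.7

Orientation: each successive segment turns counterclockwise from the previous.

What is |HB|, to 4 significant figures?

15.49

H is at the origin; HG runs at 59.4° with length 12.7, so G = (6.465, 10.93). ∠HGP = 74.0° gives GP at 165.4° from the x-axis; with |GP| = 25.5, P = (-18.21, 17.36). ∠GPR = 118.5° gives PR at -133.1° from the x-axis; with |PR| = 13.5, R = (-27.44, 7.502). ∠PRB = 80.8° gives RB at -33.90° from the x-axis; with |RB| = 14.4, B = (-15.48, -0.5295). Then |HB| = |B − H| = 15.49.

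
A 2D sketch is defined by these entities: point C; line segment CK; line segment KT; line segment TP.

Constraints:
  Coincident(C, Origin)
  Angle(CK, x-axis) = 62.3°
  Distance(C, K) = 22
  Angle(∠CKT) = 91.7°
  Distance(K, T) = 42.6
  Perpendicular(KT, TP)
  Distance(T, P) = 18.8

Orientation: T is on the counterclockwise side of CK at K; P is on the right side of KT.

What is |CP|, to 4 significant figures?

59.45

C is at the origin; CK runs at 62.3° with length 22.0, so K = 22.0·(cos 62.3°, sin 62.3°) = (10.23, 19.48). ∠CKT = 91.7°, so KT runs at 62.3° + (180° − 91.7°) = 150.6° from the x-axis; with |KT| = 42.6, T = K + 42.6·(cos 150.6°, sin 150.6°) = (-26.89, 40.39). KT ⟂ TP; with |TP| = 18.8 on the right of KT, P = T + 18.8·(0.4909, 0.8712) = (-17.66, 56.77). Then |CP| = |P − C| = 59.45.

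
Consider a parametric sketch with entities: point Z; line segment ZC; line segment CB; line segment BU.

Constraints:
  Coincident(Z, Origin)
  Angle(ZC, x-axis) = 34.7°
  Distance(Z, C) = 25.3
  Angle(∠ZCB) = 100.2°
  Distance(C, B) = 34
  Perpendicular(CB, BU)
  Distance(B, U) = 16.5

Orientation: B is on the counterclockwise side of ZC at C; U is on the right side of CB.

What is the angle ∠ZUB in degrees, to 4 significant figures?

42.91°

Z is at the origin; ZC runs at 34.7° with length 25.3, so C = 25.3·(cos 34.7°, sin 34.7°) = (20.80, 14.40). ∠ZCB = 100.2°, so CB runs at 34.7° + (180° − 100.2°) = 114.5° from the x-axis; with |CB| = 34.0, B = C + 34.0·(cos 114.5°, sin 114.5°) = (6.701, 45.34). CB is perpendicular to BU; with |BU| = 16.5 on the right of CB, U = B + 16.5·(0.9100, 0.4147) = (21.72, 52.18). Then cos ∠ZUB = UZ·UB / (|UZ||UB|), giving 42.91°.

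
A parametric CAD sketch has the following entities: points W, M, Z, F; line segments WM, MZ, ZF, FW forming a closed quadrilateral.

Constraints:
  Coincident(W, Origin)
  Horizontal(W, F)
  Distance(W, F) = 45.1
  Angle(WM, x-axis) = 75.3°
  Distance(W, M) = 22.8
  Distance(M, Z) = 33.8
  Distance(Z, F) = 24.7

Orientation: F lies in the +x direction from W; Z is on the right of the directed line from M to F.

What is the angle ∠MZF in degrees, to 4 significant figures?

99.63°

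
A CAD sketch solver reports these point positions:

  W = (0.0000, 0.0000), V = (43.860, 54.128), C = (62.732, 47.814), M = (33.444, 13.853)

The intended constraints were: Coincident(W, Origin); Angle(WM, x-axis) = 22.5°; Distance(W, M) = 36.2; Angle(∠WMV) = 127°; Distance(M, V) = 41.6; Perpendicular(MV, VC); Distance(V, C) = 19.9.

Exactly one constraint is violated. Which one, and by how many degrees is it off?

Perpendicular(MV, VC) — off by 4.00°.

W = (0.00, 0.00) ✓; WM at 22.50° ✓; |WM| = 36.20 ✓; ∠WMV = 127.0° ✓; |MV| = 41.60 ✓; ∠(MV, VC) = 94.00° ✗; |VC| = 19.90 ✓.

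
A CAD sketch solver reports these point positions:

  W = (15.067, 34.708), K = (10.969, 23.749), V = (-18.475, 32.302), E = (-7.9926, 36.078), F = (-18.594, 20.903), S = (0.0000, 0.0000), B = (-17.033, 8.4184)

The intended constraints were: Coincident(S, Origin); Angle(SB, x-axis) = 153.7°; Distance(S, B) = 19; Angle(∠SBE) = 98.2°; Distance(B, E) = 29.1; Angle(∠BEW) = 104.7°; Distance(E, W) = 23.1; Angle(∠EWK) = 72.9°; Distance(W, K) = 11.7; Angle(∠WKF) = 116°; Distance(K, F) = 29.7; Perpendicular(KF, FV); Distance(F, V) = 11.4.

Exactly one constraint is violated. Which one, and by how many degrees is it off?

Perpendicular(KF, FV) — off by 6.10°.

S = (0.00, 0.00) ✓; SB at 153.7° ✓; |SB| = 19.00 ✓; ∠SBE = 98.20° ✓; |BE| = 29.10 ✓; ∠BEW = 104.7° ✓; |EW| = 23.10 ✓; ∠EWK = 72.90° ✓; |WK| = 11.70 ✓; ∠WKF = 116.0° ✓; |KF| = 29.70 ✓; ∠(KF, FV) = 96.10° ✗; |FV| = 11.40 ✓.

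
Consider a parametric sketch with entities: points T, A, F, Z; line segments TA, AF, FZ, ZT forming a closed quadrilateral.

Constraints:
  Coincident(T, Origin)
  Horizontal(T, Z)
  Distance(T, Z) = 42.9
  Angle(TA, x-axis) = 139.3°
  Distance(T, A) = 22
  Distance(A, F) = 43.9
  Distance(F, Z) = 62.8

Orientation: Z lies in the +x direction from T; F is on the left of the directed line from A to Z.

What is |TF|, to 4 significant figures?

51.87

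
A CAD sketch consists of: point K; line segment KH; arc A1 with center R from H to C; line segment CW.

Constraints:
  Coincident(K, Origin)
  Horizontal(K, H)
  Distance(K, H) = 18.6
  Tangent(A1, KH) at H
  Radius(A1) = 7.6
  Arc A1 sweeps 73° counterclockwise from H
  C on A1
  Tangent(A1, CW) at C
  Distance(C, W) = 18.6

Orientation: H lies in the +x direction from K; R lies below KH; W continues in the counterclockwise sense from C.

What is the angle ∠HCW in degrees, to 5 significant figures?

143.50°

K is at the origin; K and H share the same y with |KH| = 18.6 and H on the +x side, so H = (18.600, 0.0000). Tangency of A1 to KH means the radius RH is perpendicular to KH, so R = H + (0, -7.6) = (18.600, -7.6000). On A1, H sits at bearing 90° from R; a 73° counterclockwise sweep puts C at bearing 163°, so C = R + 7.6·(cos 163°, sin 163°) = (11.332, -5.3780). Tangency of A1 to CW means the radius RC is perpendicular to CW, so CW runs along (−sin 163°, cos 163°); with |CW| = 18.6, W = (5.8940, -23.165). Then cos ∠HCW = CH·CW / (|CH||CW|), giving 143.50°.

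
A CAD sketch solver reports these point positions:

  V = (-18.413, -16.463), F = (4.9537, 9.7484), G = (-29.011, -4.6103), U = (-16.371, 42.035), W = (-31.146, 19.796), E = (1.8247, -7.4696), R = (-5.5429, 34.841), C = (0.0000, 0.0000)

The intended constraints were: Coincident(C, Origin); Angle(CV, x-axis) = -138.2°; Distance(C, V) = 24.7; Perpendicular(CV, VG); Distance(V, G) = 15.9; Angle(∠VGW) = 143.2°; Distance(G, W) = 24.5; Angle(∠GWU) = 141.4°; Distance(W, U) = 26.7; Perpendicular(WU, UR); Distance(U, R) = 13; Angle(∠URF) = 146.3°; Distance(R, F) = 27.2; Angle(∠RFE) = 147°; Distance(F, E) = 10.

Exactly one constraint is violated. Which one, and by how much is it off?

Distance(F, E) = 10 — off by 7.50.

C = (0.00, 0.00) ✓; CV at -138.2° ✓; |CV| = 24.70 ✓; ∠(CV, VG) = 90.00° ✓; |VG| = 15.90 ✓; ∠VGW = 143.2° ✓; |GW| = 24.50 ✓; ∠GWU = 141.4° ✓; |WU| = 26.70 ✓; ∠(WU, UR) = 90.00° ✓; |UR| = 13.00 ✓; ∠URF = 146.3° ✓; |RF| = 27.20 ✓; ∠RFE = 147.0° ✓; |FE| = 17.50 ✗.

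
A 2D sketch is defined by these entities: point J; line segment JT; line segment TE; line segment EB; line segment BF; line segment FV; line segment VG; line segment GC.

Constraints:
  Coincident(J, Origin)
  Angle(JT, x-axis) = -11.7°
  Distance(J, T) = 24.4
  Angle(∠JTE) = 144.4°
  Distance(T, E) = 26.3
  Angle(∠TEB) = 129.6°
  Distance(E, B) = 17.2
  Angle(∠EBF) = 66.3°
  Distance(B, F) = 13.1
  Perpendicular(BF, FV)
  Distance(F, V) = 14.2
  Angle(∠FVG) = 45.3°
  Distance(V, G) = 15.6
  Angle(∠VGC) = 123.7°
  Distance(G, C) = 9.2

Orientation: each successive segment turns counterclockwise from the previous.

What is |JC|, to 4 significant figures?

55.36

J is at the origin; JT runs at -11.7° with length 24.4, so T = (23.89, -4.948). ∠JTE = 144.4° gives TE at 23.90° from the x-axis; with |TE| = 26.3, E = (47.94, 5.707). ∠TEB = 129.6° gives EB at 74.30° from the x-axis; with |EB| = 17.2, B = (52.59, 22.27). ∠EBF = 66.3° gives BF at -172.0° from the x-axis; with |BF| = 13.1, F = (39.62, 20.44). The perpendicularity gives FV at right angles to BF, so FV runs at -82.00°; with |FV| = 14.2, V = (41.60, 6.381). ∠FVG = 45.3° gives VG at 52.70° from the x-axis; with |VG| = 15.6, G = (51.05, 18.79). ∠VGC = 123.7° gives GC at 109.0° from the x-axis; with |GC| = 9.2, C = (48.05, 27.49). Then |JC| = |C − J| = 55.36.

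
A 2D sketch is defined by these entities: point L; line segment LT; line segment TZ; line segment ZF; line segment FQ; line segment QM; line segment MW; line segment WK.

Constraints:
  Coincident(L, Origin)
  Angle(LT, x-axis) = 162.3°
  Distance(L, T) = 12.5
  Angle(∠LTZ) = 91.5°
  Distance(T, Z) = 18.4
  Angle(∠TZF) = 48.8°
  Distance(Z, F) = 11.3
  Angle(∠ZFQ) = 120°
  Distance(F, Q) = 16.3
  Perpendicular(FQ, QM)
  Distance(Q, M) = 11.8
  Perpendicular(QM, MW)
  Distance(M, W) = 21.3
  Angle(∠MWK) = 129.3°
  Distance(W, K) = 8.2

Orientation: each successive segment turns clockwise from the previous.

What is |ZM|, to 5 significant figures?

22.042

∠ZFQ = 120.0° gives FQ at -117.40° from the x-axis; with |FQ| = 16.3, Q = (-8.1880, -2.5213). FQ ⟂ QM, so QM runs at 152.60°; with |QM| = 11.8, M = (-18.664, 2.9091). Then |ZM| = |M − Z| = 22.042.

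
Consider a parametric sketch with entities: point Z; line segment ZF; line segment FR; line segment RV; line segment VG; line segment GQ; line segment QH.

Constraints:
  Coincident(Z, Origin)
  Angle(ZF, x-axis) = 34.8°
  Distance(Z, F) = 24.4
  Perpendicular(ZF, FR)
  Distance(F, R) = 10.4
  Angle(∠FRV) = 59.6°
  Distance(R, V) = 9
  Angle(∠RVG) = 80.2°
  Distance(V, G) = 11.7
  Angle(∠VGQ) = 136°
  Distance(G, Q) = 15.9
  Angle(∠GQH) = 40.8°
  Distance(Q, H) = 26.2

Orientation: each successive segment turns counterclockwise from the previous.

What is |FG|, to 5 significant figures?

3.0979

∠FRV = 59.6° gives RV at -114.80° from the x-axis; with |RV| = 9.0, V = (10.326, 14.295). ∠RVG = 80.2° gives VG at -15.000° from the x-axis; with |VG| = 11.7, G = (21.627, 11.267). Then |FG| = |G − F| = 3.0979.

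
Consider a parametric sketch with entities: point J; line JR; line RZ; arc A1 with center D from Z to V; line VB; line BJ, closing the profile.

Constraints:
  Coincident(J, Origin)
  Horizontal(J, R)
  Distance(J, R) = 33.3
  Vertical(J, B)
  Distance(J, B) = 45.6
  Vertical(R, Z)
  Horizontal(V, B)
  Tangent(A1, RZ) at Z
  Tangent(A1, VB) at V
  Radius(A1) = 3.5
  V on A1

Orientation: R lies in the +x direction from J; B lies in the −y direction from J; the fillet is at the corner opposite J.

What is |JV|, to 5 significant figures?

54.474

J is at the origin; JR is horizontal with |JR| = 33.3 and R on the +x side, so R = (33.300, 0.0000). JB is vertical with |JB| = 45.6 and B on the −y side, so B = (0.0000, -45.600). The virtual corner opposite J is at (33.300, -45.600). Tangency of A1 to RZ means the radius DZ is perpendicular to RZ and tangency of A1 to VB means the radius DV is perpendicular to VB, with radius 3.5, so the center D sits 3.5 in from both sides at D = (29.800, -42.100). That places the tangent points at Z = (33.300, -42.100) on RZ and V = (29.800, -45.600) on VB. Then |JV| = |V − J| = 54.474.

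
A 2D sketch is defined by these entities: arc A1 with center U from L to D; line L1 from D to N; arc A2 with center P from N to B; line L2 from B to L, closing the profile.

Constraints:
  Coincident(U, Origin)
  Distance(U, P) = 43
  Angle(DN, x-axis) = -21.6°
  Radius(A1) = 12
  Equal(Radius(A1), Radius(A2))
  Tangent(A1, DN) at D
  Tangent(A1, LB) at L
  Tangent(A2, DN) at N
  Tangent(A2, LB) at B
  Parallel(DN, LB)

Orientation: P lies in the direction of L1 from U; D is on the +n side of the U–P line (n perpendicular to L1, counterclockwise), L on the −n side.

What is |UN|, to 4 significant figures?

44.64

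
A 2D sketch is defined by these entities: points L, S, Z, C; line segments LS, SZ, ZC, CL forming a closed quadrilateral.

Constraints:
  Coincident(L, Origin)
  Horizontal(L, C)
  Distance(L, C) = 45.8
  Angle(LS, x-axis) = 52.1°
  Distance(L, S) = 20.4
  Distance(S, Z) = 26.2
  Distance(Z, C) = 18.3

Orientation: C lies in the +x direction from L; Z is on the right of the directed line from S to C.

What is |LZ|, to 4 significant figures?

28.60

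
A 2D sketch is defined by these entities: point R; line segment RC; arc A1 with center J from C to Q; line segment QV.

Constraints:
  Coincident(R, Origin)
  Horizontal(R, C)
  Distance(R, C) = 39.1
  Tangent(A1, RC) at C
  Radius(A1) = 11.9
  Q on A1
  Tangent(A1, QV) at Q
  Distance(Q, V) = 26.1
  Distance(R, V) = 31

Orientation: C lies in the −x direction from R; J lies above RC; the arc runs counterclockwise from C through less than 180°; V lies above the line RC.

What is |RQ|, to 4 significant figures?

29.64

R is at the origin; R and C share the same y with |RC| = 39.1 and C on the −x side, so C = (-39.10, 0.000). A1 meets RC tangentially, so JC is at right angles to RC, so J = C + (0, 11.9) = (-39.10, 11.90). Since JQ ⟂ QV (tangency), |JV| = √(11.9² + 26.1²) = 28.68 regardless of where Q sits on A1. So V lies on both circle(R, 31.0) and circle(J, 28.68); the above-RC intersection is V = (-14.85, 27.21). Q is the foot of the tangent from V: Q = (-29.14, 5.380).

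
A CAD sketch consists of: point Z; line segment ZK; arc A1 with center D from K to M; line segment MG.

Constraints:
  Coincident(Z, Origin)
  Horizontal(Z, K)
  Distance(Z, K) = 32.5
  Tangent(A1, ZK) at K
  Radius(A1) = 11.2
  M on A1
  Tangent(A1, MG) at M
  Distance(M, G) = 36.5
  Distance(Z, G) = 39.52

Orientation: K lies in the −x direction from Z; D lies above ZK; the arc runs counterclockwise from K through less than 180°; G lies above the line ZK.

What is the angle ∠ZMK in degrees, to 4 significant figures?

132.5°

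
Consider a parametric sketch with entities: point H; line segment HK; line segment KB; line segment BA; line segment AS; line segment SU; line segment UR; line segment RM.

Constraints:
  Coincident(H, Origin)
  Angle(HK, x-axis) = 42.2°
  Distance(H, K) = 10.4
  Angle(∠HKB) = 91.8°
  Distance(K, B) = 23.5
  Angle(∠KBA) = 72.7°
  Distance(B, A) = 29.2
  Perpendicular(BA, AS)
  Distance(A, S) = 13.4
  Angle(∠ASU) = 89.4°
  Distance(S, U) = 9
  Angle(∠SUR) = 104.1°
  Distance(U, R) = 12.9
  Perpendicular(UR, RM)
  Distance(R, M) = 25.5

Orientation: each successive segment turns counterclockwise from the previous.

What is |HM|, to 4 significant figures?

35.23

∠SUR = 104.1° gives UR at 134.2° from the x-axis; with |UR| = 12.9, R = (-16.07, 9.946). The perpendicularity gives RM at right angles to UR, so RM runs at -135.8°; with |RM| = 25.5, M = (-34.35, -7.832). Then |HM| = |M − H| = 35.23.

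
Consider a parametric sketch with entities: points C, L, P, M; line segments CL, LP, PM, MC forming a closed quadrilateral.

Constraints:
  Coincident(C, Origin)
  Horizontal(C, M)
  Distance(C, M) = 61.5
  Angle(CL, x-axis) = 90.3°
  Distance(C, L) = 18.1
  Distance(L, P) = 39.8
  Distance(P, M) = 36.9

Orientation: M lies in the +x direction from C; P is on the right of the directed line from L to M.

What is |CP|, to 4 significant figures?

28.87

Checks: |LP| = 39.80 ✓; |PM| = 36.90 ✓.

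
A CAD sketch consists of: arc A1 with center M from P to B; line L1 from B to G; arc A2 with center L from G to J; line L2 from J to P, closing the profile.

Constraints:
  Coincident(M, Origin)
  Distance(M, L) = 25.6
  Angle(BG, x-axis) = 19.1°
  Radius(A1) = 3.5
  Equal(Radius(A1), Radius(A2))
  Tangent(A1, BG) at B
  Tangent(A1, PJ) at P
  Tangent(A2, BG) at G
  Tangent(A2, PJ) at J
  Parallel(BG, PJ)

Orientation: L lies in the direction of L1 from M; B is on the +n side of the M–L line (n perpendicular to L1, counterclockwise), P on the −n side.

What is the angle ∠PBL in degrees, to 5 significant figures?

82.215°

The slot axis is L1's direction at 19.1°, so u = (cos 19.1°, sin 19.1°) = (0.94495, 0.32722) and n = (−sin 19.1°, cos 19.1°) = (-0.32722, 0.94495). M is at the origin and L lies 25.6 along u from M, so L = 25.6·u = (24.191, 8.3768). Tangency of A1 to both parallel lines with radius 3.5 puts B and P at M ± 3.5·n: B = (-1.1453, 3.3073), P = (1.1453, -3.3073). Then cos ∠PBL = BP·BL / (|BP||BL|), giving 82.215°.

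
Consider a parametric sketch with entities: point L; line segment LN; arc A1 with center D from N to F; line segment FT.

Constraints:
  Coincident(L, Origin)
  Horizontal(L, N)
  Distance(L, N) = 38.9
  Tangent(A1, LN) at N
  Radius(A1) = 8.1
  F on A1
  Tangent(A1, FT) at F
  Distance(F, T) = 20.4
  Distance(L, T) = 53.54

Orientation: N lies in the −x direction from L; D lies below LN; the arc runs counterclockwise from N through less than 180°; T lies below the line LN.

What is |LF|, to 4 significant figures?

47.80

Checks: ∠(DN, NL) = 90.00° ✓; |DF| = 8.100 ✓; ∠(DF, FT) = 90.00° ✓; |FT| = 20.40 ✓; |LT| = 53.54 ✓.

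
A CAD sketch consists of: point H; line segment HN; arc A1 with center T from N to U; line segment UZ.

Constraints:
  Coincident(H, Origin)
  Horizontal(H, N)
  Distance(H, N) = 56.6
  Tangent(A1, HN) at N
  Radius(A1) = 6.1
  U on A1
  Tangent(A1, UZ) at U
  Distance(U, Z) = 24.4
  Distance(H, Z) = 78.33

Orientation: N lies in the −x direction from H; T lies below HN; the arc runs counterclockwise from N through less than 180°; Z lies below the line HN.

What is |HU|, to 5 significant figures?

61.840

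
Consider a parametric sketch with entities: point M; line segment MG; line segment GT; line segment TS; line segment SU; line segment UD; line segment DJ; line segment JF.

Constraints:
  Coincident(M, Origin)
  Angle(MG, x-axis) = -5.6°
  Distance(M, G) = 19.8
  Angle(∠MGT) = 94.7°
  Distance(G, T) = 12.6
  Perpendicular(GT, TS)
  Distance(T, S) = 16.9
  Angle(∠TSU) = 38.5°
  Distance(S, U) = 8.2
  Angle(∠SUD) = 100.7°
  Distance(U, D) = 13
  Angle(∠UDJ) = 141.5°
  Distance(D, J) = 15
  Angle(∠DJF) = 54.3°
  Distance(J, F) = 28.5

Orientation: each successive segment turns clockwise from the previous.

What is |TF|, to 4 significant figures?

24.46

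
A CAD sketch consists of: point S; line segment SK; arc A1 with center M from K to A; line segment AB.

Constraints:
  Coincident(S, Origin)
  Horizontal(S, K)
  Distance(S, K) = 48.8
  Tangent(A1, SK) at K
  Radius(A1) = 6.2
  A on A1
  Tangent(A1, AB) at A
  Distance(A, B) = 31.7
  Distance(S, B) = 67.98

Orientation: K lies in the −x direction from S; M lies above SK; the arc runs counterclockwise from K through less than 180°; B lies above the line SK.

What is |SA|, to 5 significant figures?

44.085

S is at the origin; SK is horizontal with |SK| = 48.8 and K on the −x side, so K = (-48.800, 0.0000). Tangency of A1 to SK means the radius MK is perpendicular to SK, so M = K + (0, 6.2) = (-48.800, 6.2000). Since MA ⟂ AB (tangency), |MB| = √(6.2² + 31.7²) = 32.301 regardless of where A sits on A1. So B lies on both circle(S, 67.98) and circle(M, 32.301); the above-SK intersection is B = (-56.686, 37.523). A is the foot of the tangent from B: A = (-43.190, 8.8396).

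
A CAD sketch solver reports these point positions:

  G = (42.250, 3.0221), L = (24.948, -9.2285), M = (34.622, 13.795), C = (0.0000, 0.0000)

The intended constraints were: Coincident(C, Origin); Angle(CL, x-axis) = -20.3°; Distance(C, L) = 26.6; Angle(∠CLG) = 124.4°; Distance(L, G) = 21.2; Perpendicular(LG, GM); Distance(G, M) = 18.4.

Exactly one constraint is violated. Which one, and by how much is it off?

Distance(G, M) = 18.4 — off by 5.20.

C = (0.00, 0.00) ✓; CL at -20.30° ✓; |CL| = 26.60 ✓; ∠CLG = 124.4° ✓; |LG| = 21.20 ✓; ∠(LG, GM) = 90.00° ✓; |GM| = 13.20 ✗.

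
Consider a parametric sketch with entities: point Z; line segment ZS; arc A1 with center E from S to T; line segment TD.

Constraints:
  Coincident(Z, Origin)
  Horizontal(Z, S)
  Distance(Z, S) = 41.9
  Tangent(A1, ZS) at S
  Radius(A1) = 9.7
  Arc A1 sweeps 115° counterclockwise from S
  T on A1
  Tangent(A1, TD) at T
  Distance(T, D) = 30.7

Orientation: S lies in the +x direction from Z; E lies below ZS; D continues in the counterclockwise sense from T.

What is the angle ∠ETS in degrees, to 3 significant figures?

32.5°

Since A1 is tangent to ZS there, ES ⟂ ZS, so E = S + (0, -9.7) = (41.9, -9.70). On A1, S sits at bearing 90° from E; a 115° counterclockwise sweep puts T at bearing 205°, so T = E + 9.7·(cos 205°, sin 205°) = (33.1, -13.8). Then cos ∠ETS = TE·TS / (|TE||TS|), giving 32.5°.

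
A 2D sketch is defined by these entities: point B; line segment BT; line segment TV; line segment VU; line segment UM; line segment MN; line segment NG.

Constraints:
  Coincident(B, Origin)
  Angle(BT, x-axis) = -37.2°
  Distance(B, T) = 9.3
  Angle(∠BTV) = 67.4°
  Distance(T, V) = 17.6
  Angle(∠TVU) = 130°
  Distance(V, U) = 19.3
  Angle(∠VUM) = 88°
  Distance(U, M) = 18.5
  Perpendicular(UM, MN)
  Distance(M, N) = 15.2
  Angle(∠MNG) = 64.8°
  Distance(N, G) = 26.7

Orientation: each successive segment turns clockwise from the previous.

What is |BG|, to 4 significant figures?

28.53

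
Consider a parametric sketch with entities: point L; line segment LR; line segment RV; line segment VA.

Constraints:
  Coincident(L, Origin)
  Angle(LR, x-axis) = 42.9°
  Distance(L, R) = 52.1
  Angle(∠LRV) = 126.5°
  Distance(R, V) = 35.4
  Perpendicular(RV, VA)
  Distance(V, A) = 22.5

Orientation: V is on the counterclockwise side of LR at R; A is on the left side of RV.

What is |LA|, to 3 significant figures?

69.2

L is at the origin; LR runs at 42.9° with length 52.1, so R = 52.1·(cos 42.9°, sin 42.9°) = (38.2, 35.5). ∠LRV = 126.5°, so RV runs at 42.9° + (180° − 126.5°) = 96.4° from the x-axis; with |RV| = 35.4, V = R + 35.4·(cos 96.4°, sin 96.4°) = (34.2, 70.6). The perpendicularity gives VA at right angles to RV; with |VA| = 22.5 on the left of RV, A = V + 22.5·(-0.994, -0.111) = (11.9, 68.1). Then |LA| = |A − L| = 69.2.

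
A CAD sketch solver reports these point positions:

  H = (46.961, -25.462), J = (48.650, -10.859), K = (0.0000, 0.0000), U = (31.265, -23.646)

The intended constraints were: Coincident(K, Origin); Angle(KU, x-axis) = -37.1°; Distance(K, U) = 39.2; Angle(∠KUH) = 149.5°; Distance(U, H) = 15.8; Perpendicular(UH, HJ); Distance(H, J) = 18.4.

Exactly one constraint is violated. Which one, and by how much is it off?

Distance(H, J) = 18.4 — off by 3.70.

K = (0.00, 0.00) ✓; KU at -37.10° ✓; |KU| = 39.20 ✓; ∠KUH = 149.5° ✓; |UH| = 15.80 ✓; ∠(UH, HJ) = 90.00° ✓; |HJ| = 14.70 ✗.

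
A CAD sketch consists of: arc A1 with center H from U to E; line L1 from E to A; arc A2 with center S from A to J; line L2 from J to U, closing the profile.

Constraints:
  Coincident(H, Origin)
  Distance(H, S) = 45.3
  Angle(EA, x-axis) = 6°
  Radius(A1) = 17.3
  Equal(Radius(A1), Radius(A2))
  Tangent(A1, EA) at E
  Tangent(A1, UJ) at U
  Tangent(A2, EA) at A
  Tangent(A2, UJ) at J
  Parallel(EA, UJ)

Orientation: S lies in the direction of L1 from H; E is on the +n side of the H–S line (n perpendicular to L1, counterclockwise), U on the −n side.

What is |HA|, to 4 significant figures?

48.49

Tangency of A1 to both parallel lines with radius 17.3 puts E and U at H ± 17.3·n: E = (-1.808, 17.21), U = (1.808, -17.21). Equal radii place A and J the same way about S: A = S + 17.3·n = (43.24, 21.94), J = S − 17.3·n = (46.86, -12.47). Then |HA| = |A − H| = 48.49.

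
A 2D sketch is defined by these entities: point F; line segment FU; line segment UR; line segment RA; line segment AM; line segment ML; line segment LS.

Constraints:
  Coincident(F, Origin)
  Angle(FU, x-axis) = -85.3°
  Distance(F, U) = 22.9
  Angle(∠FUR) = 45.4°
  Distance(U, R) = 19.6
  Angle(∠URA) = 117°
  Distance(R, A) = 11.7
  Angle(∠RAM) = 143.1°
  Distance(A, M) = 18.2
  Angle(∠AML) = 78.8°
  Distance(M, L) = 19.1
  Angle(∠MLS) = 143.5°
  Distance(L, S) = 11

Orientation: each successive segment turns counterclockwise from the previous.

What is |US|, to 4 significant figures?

12.34

F is at the origin; FU runs at -85.3° with length 22.9, so U = (1.876, -22.82). ∠FUR = 45.4° gives UR at 49.30° from the x-axis; with |UR| = 19.6, R = (14.66, -7.964). ∠URA = 117.0° gives RA at 112.3° from the x-axis; with |RA| = 11.7, A = (10.22, 2.861). ∠RAM = 143.1° gives AM at 149.2° from the x-axis; with |AM| = 18.2, M = (-5.415, 12.18). ∠AML = 78.8° gives ML at -109.6° from the x-axis; with |ML| = 19.1, L = (-11.82, -5.813). ∠MLS = 143.5° gives LS at -73.10° from the x-axis; with |LS| = 11.0, S = (-8.625, -16.34). Then |US| = |S − U| = 12.34.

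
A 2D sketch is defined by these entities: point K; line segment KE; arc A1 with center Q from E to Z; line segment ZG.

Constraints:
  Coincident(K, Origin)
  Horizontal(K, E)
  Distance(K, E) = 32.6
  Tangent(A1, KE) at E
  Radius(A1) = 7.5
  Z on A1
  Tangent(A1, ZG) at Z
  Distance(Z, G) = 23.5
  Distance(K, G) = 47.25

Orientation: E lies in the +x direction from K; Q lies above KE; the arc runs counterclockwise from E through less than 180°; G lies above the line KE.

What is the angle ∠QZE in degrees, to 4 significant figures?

38.58°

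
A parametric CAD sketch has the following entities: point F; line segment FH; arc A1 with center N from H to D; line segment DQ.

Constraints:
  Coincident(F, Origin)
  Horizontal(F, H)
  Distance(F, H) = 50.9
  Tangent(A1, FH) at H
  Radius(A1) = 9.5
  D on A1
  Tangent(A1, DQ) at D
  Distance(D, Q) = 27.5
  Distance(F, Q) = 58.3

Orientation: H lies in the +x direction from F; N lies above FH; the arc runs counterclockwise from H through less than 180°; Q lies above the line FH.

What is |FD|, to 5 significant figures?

60.718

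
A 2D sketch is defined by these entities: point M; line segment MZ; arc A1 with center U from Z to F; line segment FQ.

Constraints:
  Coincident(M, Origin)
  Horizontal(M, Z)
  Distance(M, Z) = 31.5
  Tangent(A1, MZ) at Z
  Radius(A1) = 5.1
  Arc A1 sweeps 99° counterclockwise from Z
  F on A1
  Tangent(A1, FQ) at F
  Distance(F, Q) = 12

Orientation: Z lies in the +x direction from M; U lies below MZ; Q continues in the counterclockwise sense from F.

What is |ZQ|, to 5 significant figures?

18.029

M is at the origin; MZ is horizontal with |MZ| = 31.5 and Z on the +x side, so Z = (31.500, 0.0000). A1 meets MZ tangentially, so UZ is at right angles to MZ, so U = Z + (0, -5.1) = (31.500, -5.1000). On A1, Z sits at bearing 90° from U; a 99° counterclockwise sweep puts F at bearing 189°, so F = U + 5.1·(cos 189°, sin 189°) = (26.463, -5.8978). Since A1 is tangent to FQ there, UF ⟂ FQ, so FQ runs along (−sin 189°, cos 189°); with |FQ| = 12.0, Q = (28.340, -17.750). Then |ZQ| = |Q − Z| = 18.029.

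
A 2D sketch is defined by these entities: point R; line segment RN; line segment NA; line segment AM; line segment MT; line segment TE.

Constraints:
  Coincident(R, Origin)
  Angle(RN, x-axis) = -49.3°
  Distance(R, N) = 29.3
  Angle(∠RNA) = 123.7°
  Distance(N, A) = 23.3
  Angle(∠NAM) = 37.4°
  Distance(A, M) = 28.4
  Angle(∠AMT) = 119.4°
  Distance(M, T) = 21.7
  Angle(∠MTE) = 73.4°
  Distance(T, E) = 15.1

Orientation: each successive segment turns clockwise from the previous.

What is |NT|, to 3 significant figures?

21.1

R is at the origin; RN runs at -49.3° with length 29.3, so N = (19.1, -22.2). ∠RNA = 123.7° gives NA at -106° from the x-axis; with |NA| = 23.3, A = (12.8, -44.7). ∠NAM = 37.4° gives AM at 112° from the x-axis; with |AM| = 28.4, M = (2.29, -18.3). ∠AMT = 119.4° gives MT at 51.2° from the x-axis; with |MT| = 21.7, T = (15.9, -1.37). Then |NT| = |T − N| = 21.1.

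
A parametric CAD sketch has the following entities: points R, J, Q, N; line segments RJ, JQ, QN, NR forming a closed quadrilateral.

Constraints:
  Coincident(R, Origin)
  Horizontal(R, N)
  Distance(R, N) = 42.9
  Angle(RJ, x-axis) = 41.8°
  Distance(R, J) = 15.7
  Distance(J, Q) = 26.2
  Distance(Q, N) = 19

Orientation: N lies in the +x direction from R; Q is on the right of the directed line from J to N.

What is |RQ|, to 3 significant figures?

29.2

Checks: |JQ| = 26.20 ✓; |QN| = 19.00 ✓.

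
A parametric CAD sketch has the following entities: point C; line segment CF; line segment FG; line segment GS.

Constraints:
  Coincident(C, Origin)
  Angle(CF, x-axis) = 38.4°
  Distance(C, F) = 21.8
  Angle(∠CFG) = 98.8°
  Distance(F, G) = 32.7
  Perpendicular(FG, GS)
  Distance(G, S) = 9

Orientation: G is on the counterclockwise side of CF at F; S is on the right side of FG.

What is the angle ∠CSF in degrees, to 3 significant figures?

24.9°

C is at the origin; CF runs at 38.4° with length 21.8, so F = 21.8·(cos 38.4°, sin 38.4°) = (17.1, 13.5). ∠CFG = 98.8°, so FG runs at 38.4° + (180° − 98.8°) = 120° from the x-axis; with |FG| = 32.7, G = F + 32.7·(cos 120°, sin 120°) = (0.933, 42.0). The perpendicularity gives GS at right angles to FG; with |GS| = 9.0 on the right of FG, S = G + 9.0·(0.869, 0.494) = (8.76, 46.4). Then cos ∠CSF = SC·SF / (|SC||SF|), giving 24.9°.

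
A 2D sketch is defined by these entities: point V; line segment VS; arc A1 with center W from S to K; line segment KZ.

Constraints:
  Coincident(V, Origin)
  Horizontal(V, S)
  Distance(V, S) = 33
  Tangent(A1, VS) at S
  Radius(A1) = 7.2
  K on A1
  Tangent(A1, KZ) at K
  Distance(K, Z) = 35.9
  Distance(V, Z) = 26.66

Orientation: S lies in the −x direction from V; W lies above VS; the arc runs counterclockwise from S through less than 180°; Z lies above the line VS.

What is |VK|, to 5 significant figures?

28.129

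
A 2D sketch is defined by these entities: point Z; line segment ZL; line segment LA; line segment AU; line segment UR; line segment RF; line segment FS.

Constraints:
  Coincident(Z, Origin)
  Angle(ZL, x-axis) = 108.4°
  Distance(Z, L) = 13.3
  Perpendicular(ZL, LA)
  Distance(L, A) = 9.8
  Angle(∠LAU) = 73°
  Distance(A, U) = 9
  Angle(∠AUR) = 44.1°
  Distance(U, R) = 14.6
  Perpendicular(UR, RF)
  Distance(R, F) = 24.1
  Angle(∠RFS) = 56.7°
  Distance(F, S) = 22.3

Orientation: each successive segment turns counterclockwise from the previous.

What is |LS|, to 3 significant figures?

20.7

Z is at the origin; ZL runs at 108.4° with length 13.3, so L = (-4.20, 12.6). The perpendicularity gives LA at right angles to ZL, so LA runs at -162°; with |LA| = 9.8, A = (-13.5, 9.53). ∠LAU = 73.0° gives AU at -54.6° from the x-axis; with |AU| = 9.0, U = (-8.28, 2.19). ∠AUR = 44.1° gives UR at 81.3° from the x-axis; with |UR| = 14.6, R = (-6.08, 16.6). The perpendicularity gives RF at right angles to UR, so RF runs at 171°; with |RF| = 24.1, F = (-29.9, 20.3). ∠RFS = 56.7° gives FS at -65.4° from the x-axis; with |FS| = 22.3, S = (-20.6, -0.00803). Then |LS| = |S − L| = 20.7.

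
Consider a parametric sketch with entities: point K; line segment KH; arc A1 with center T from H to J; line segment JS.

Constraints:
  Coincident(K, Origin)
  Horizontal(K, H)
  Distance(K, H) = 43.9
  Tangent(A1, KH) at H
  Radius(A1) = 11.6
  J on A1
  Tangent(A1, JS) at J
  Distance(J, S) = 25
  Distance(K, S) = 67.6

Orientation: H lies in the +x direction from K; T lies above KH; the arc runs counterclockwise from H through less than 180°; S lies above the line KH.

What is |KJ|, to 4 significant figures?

56.48

K is at the origin; K and H share the same y with |KH| = 43.9 and H on the +x side, so H = (43.90, 0.000). Tangency of A1 to KH means the radius TH is perpendicular to KH, so T = H + (0, 11.6) = (43.90, 11.60). Since TJ ⟂ JS (tangency), |TS| = √(11.6² + 25.0²) = 27.56 regardless of where J sits on A1. So S lies on both circle(K, 67.6) and circle(T, 27.56); the above-KH intersection is S = (57.48, 35.58). J is the foot of the tangent from S: J = (55.46, 10.67).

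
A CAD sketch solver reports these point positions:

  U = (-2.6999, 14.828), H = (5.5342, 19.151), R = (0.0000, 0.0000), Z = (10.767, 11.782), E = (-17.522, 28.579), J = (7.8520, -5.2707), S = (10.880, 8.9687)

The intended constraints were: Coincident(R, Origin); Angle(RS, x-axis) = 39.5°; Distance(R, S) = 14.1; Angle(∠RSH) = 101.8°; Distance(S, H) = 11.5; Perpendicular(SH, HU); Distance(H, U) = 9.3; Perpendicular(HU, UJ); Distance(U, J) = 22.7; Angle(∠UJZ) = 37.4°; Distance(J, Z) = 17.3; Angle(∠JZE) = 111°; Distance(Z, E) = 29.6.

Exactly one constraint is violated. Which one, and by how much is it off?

Distance(Z, E) = 29.6 — off by 3.30.

R = (0.00, 0.00) ✓; RS at 39.50° ✓; |RS| = 14.10 ✓; ∠RSH = 101.8° ✓; |SH| = 11.50 ✓; ∠(SH, HU) = 90.00° ✓; |HU| = 9.300 ✓; ∠(HU, UJ) = 90.00° ✓; |UJ| = 22.70 ✓; ∠UJZ = 37.40° ✓; |JZ| = 17.30 ✓; ∠JZE = 111.0° ✓; |ZE| = 32.90 ✗.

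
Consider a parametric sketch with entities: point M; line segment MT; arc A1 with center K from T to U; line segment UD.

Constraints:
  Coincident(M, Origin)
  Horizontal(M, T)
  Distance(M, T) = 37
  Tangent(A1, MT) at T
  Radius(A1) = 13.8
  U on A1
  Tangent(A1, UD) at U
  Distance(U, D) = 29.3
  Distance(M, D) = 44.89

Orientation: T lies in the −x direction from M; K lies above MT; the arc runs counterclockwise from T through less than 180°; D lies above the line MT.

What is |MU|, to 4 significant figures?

26.13

M is at the origin; M and T share the same y with |MT| = 37.0 and T on the −x side, so T = (-37.00, 0.000). The tangent condition forces KT to be normal to MT, so K = T + (0, 13.8) = (-37.00, 13.80). Since KU ⟂ UD (tangency), |KD| = √(13.8² + 29.3²) = 32.39 regardless of where U sits on A1. So D lies on both circle(M, 44.89) and circle(K, 32.39); the above-MT intersection is D = (-18.95, 40.69). U is the foot of the tangent from D: U = (-23.36, 11.73).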